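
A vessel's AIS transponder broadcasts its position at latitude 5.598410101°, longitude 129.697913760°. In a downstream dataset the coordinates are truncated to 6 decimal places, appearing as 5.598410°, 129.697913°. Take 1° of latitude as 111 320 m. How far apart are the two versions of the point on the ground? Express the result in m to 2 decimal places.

Δlat = 5.598410101 − 5.598410 = +0.000000101°; Δlon = 129.697913760 − 129.697913 = +0.000000760°.
North–south shift: 0.000000101 × 111320 = 0.0112433 m.
East–west at this latitude: 0.000000760° × 111320 × cos 5.59841° ≈ 0.000000760 × 110789 = 0.0841997 m.
Distance: √(0.0112433² + 0.0841997²) ≈ 0.084947 m.

0.08 m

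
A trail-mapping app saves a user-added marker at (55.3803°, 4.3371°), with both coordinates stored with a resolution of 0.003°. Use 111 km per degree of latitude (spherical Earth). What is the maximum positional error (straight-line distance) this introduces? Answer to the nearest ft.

With a 0.003° grid the true value lies within half a step, ±0.003°/2 = ±0.0015°, of the stored one.
N–S: 0.0015° × 111000 m/° = 166.5 m.
E–W at 55.3803°: 0.0015° × 111000 × cos 55.3803° = 0.0015 × 111000 × 0.5681 ≈ 94.5931 m.
The two errors are perpendicular, so the maximum displacement is √(166.5² + 94.5931²) ≈ 191.494 m.
In feet: 191.494 m ÷ 0.3048 ≈ 628.26 ft.

628 ft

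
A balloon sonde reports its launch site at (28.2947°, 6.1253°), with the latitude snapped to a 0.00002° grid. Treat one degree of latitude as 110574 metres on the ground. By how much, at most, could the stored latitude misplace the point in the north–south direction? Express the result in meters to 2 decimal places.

With a 0.00002° grid the true value lies within half a step, ±0.00002°/2 = ±1e-05°, of the stored one.
So the N–S error is at most 1e-05 × 110574 = 1.10574 m.

1.11 meters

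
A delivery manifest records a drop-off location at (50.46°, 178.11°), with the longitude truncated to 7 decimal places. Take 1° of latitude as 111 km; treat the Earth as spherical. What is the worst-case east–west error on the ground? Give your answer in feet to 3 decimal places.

Truncating at 7 decimal places can drop up to a full unit in the last place, so the longitude may be off by as much as 1e-07°.
Parallels shrink by cos φ, so at 50.46° a degree of longitude is 111000 × 0.6366 ≈ 70664.5 m.
East–west error: 1e-07° × 70664.5 m/° ≈ 0.00706645 m.
Converting: 0.00706645 m × 3.2808 ft/m ≈ 0.023184 ft.

0.023 feet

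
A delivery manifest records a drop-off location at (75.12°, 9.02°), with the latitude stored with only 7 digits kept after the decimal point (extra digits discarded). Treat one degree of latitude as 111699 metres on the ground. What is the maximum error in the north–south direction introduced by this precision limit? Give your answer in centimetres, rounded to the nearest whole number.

Truncating at 7 decimal places can drop up to a full unit in the last place, so the latitude may be off by as much as 1e-07°.
Along the meridian that is 1e-07° × 111699 m/° = 0.0111699 m.
That is 0.0111699 m = 1.117 cm.

1 centimetres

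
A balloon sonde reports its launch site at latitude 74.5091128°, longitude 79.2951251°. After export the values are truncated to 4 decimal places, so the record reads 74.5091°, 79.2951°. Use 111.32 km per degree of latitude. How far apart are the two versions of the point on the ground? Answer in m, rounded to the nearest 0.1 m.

Δlat = 74.5091128 − 74.5091 = +0.0000128°; Δlon = 79.2951251 − 79.2951 = +0.0000251°.
N–S: 0.0000128° × 111320 m/° = 1.4249 m.
East–west at this latitude: 0.0000251° × 111320 × cos 74.5091° ≈ 0.0000251 × 29731.9 = 0.746272 m.
Distance: √(1.4249² + 0.746272²) ≈ 1.60849 m.

1.6 m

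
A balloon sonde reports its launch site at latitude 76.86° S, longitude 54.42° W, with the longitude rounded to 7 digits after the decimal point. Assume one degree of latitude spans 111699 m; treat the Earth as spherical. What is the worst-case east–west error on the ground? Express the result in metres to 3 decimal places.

0.001 metres

Rounding to 7 decimal places leaves the longitude within ±5e-08° of the true value.
One degree of longitude at 76.86° is 111699 × cos 76.86° ≈ 111699 × 0.2273 = 25392.7 m.
So at most 5e-08° × 25392.7 ≈ 0.00126963 m east–west.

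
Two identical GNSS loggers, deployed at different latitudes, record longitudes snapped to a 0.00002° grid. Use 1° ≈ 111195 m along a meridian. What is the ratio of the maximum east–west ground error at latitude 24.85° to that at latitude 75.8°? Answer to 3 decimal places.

With a 0.00002° grid the true value lies within half a step, ±0.00002°/2 = ±1e-05°, of the stored one.
At 24.85°: 1e-05° × 111195 × cos 24.85° = 1e-05 × 111195 × 0.9074 ≈ 1.009 m.
At 75.8°: 1e-05° × 111195 × cos 75.8° = 1e-05 × 111195 × 0.2453 ≈ 0.27277 m.
Ratio: 1.009 / 0.27277 = cos 24.85° / cos 75.8° ≈ 3.6991.

3.699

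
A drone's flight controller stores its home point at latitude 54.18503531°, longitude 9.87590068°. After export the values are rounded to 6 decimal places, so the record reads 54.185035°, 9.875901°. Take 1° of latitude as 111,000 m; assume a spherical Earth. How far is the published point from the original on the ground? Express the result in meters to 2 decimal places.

0.04 meters

Δlat = 54.18503531 − 54.185035 = +0.00000031°; Δlon = 9.87590068 − 9.875901 = -0.00000032°.
N–S: 0.00000031° × 111000 m/° = 0.03441 m.
East–west at this latitude: -0.00000032° × 111000 × cos 54.185° ≈ -0.00000032 × 64953.8 = -0.0207852 m.
Distance: √(0.03441² + 0.0207852²) ≈ 0.0402004 m.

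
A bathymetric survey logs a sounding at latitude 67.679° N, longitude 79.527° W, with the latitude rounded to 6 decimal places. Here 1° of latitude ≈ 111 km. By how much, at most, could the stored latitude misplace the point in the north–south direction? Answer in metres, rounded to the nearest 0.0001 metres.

Rounding to 6 decimal places leaves the latitude within ±5e-07° of the true value.
Along the meridian that is 5e-07° × 111000 m/° = 0.0555 m.

0.0555 metres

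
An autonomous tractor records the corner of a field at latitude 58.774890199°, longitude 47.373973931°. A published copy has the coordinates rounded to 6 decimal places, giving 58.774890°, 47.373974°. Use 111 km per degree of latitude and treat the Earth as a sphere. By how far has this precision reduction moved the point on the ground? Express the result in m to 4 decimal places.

The latitude changed by +0.000000199° and the longitude by -0.000000069°.
N–S: 0.000000199° × 111000 m/° = 0.022089 m.
East–west at this latitude: -0.000000069° × 111000 × cos 58.7749° ≈ -0.000000069 × 57542.6 = -0.00397044 m.
Hypotenuse of the two orthogonal shifts: √(0.022089² + 0.00397044²) = 0.022443 m.

0.0224 m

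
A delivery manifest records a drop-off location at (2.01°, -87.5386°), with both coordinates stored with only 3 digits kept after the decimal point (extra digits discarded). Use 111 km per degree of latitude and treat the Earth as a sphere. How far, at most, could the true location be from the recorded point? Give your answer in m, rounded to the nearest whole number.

157 m

Truncating at 3 decimal places can drop up to a full unit in the last place, so each coordinate may be off by as much as 0.001°.
North–south component: 0.001° × 111000 = 111 m.
E–W at 2.01°: 0.001° × 111000 × cos 2.01° = 0.001 × 111000 × 0.9994 ≈ 110.932 m.
Worst case both components are at the extreme and orthogonal: √(111² + 110.932²) ≈ 156.929 m.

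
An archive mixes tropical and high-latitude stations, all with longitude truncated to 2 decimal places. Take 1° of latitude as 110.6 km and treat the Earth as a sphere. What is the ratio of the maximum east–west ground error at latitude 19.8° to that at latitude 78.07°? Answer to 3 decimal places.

4.552

Truncating at 2 decimal places can drop up to a full unit in the last place, so the longitude may be off by as much as 0.01°.
Error at 19.8° = 0.01° × 110600 × cos 19.8° ≈ 1106 × 0.9409 = 1040.6 m.
At 78.07°: 0.01° × 110600 × cos 78.07° = 0.01 × 110600 × 0.2067 ≈ 228.63 m.
The ratio reduces to cos 19.8° / cos 78.07° = 0.9409/0.2067 ≈ 4.5516.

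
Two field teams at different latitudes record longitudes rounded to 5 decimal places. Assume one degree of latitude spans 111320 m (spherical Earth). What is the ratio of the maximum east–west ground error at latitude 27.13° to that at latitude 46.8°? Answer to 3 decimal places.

Rounding to 5 decimal places leaves the longitude within ±5e-06° of the true value.
Error at 27.13° = 5e-06° × 111320 × cos 27.13° ≈ 0.5566 × 0.8900 = 0.49536 m.
Error at 46.8° = 5e-06° × 111320 × cos 46.8° ≈ 0.5566 × 0.6845 = 0.38102 m.
Ratio: 0.49536 / 0.38102 = cos 27.13° / cos 46.8° ≈ 1.3001.

1.300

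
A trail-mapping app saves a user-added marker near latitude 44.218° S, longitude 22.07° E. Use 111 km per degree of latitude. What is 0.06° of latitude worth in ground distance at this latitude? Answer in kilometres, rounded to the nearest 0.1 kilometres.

0.06° × 111000 m/° = 6660 m.
That is 6660 m = 6.66 km.

6.7 kilometres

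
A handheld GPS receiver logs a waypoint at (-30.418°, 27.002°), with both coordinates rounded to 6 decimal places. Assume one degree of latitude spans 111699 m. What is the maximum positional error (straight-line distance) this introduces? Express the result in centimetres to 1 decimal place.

7.4 centimetres

Rounding to 6 decimal places leaves each coordinate within ±5e-07° of the true value.
N–S: 5e-07° × 111699 m/° = 0.0558495 m.
East–west component at 30.418°: 5e-07° × 111699 × cos 30.418° ≈ 5e-07 × 96324.2 ≈ 0.0481621 m.
The two errors are perpendicular, so the maximum displacement is √(0.0558495² + 0.0481621²) ≈ 0.0737479 m.
That is 0.0737479 m = 7.3748 cm.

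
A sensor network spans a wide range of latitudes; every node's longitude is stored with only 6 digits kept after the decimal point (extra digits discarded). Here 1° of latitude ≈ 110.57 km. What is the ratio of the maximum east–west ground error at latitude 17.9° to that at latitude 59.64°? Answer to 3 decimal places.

Truncating at 6 decimal places can drop up to a full unit in the last place, so the longitude may be off by as much as 1e-06°.
At 17.9°: 1e-06° × 110570 × cos 17.9° = 1e-06 × 110570 × 0.9516 ≈ 0.10522 m.
At 59.64°: 1e-06° × 110570 × cos 59.64° = 1e-06 × 110570 × 0.5054 ≈ 0.055886 m.
The ratio reduces to cos 17.9° / cos 59.64° = 0.9516/0.5054 ≈ 1.8827.

1.883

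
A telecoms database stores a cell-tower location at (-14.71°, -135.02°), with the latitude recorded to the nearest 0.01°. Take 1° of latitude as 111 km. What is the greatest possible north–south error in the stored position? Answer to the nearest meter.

555 meters

Rounding to 2 decimal places leaves the latitude within ±0.005° of the true value.
Along the meridian that is 0.005° × 111000 m/° = 555 m.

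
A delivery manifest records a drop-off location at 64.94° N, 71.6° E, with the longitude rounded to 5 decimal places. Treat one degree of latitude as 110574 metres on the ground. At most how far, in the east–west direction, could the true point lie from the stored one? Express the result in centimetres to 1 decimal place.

23.4 centimetres

Rounding to 5 decimal places leaves the longitude within ±5e-06° of the true value.
At latitude 64.94° a degree of longitude spans 110574 m × cos 64.94° = 110574 × 0.4236 ≈ 46835.5 m.
Maximum E–W displacement: 5e-06 × 46835.5 = 0.234178 m.
That is 0.234178 m = 23.418 cm.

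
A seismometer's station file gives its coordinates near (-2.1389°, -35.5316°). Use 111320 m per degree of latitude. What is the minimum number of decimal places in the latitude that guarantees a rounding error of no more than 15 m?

One degree of latitude covers 111320 m.
With N decimal places the half-ulp bound is 0.5·10⁻ᴺ°, or 0.5·10⁻ᴺ × 111320 m on the ground.
Need 0.5 × 111320 × 10⁻ᴺ ≤ 15 → 10⁻ᴺ ≤ 2.695e-04, so N ≥ 3.57.
N = 3 would give 55.7 m (too coarse); N = 4 gives 5.57 m ≤ 15 m.

4 decimal places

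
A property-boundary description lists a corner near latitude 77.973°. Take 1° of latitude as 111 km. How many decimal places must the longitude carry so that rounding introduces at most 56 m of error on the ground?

3 decimal places

At 77.973° one degree of longitude covers 111000 × cos 77.973° ≈ 111000 × 0.2084 ≈ 23129.4 m.
With N decimal places the half-ulp bound is 0.5·10⁻ᴺ°, or 0.5·10⁻ᴺ × 23129.4 m on the ground.
Setting 11564.7 × 10⁻ᴺ ≤ 56 gives 10ᴺ ≥ 206.5, i.e. N ≥ 2.31.
N = 2 would give 116 m (too coarse); N = 3 gives 11.6 m ≤ 56 m.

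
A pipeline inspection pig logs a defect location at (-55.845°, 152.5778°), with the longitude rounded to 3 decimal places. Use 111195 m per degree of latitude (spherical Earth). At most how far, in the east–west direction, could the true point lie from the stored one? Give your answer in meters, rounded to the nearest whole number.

31 meters

Rounding to 3 decimal places leaves the longitude within ±0.0005° of the true value.
One degree of longitude at 55.845° is 111195 × cos 55.845° ≈ 111195 × 0.5614 = 62428.6 m.
So at most 0.0005° × 62428.6 ≈ 31.2143 m east–west.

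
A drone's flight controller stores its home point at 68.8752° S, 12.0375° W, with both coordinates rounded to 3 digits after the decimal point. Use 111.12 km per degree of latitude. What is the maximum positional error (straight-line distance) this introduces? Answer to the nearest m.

Rounding to 3 decimal places leaves each coordinate within ±0.0005° of the true value.
Latitude error → 0.0005 × 111120 = 55.56 m along the meridian.
East–west component at 68.8752°: 0.0005° × 111120 × cos 68.8752° ≈ 0.0005 × 40047.7 ≈ 20.0239 m.
The two errors are perpendicular, so the maximum displacement is √(55.56² + 20.0239²) ≈ 59.0582 m.

59 m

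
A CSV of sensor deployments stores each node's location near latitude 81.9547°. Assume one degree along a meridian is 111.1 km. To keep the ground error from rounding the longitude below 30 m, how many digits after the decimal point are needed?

3 decimal places

At 81.9547° one degree of longitude covers 111100 × cos 81.9547° ≈ 111100 × 0.1400 ≈ 15549.1 m.
With N decimal places the half-ulp bound is 0.5·10⁻ᴺ°, or 0.5·10⁻ᴺ × 15549.1 m on the ground.
Need 0.5 × 15549.1 × 10⁻ᴺ ≤ 30 → 10⁻ᴺ ≤ 3.859e-03, so N ≥ 2.41.
So 3 decimal places suffice (7.77 m); 2 would allow up to 77.7 m.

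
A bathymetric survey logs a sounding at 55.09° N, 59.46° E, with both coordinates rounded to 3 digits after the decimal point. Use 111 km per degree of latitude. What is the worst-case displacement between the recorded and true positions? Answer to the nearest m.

64 m

Rounding to 3 decimal places leaves each coordinate within ±0.0005° of the true value.
Latitude error → 0.0005 × 111000 = 55.5 m along the meridian.
E–W at 55.09°: 0.0005° × 111000 × cos 55.09° = 0.0005 × 111000 × 0.5723 ≈ 31.762 m.
The two errors are perpendicular, so the maximum displacement is √(55.5² + 31.762²) ≈ 63.9459 m.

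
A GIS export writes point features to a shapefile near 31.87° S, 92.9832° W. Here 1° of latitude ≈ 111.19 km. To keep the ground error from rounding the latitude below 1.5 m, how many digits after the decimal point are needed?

5

One degree of latitude covers 111190 m.
With N decimal places the half-ulp bound is 0.5·10⁻ᴺ°, or 0.5·10⁻ᴺ × 111190 m on the ground.
Setting 55595 × 10⁻ᴺ ≤ 1.5 gives 10ᴺ ≥ 3.706e+04, i.e. N ≥ 4.57.
So 5 decimal places suffice (0.556 m); 4 would allow up to 5.56 m.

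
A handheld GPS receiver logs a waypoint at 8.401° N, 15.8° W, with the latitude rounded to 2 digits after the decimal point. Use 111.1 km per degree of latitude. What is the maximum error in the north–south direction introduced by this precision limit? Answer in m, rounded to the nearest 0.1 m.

555.5 m

Rounding to 2 decimal places leaves the latitude within ±0.005° of the true value.
Along the meridian that is 0.005° × 111100 m/° = 555.5 m.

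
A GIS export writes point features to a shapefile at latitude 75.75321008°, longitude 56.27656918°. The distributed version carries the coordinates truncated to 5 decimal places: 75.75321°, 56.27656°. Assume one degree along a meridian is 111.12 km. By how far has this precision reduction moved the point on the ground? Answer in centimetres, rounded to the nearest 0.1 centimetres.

25.1 centimetres

The latitude changed by +0.00000008° and the longitude by +0.00000918°.
North–south shift: 0.00000008 × 111120 = 0.0088896 m.
E–W at 75.7532°: 0.00000918° × 111120 × cos 75.7532° = 0.00000918 × 111120 × 0.2461 ≈ 0.251041 m.
Distance: √(0.0088896² + 0.251041²) ≈ 0.251198 m.
That is 0.251198 m = 25.12 cm.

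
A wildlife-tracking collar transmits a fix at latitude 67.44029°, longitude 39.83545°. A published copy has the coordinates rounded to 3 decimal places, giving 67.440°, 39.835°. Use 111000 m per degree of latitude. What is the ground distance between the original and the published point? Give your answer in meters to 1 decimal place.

The latitude changed by +0.00029° and the longitude by +0.00045°.
N–S: 0.00029° × 111000 m/° = 32.19 m.
E–W at 67.44°: 0.00045° × 111000 × cos 67.44° = 0.00045 × 111000 × 0.3837 ≈ 19.1634 m.
Distance: √(32.19² + 19.1634²) ≈ 37.4624 m.

37.5 meters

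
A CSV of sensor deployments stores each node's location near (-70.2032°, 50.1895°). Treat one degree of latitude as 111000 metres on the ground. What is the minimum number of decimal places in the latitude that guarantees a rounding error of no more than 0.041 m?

One degree of latitude covers 111000 m.
N decimal places → at most half a unit in the last place, 0.5 × 10⁻ᴺ° = 111000/2 × 10⁻ᴺ m.
Need 0.5 × 111000 × 10⁻ᴺ ≤ 0.041 → 10⁻ᴺ ≤ 7.387e-07, so N ≥ 6.13.
At 6 places the error can reach 0.0555 m, but 7 places keeps it to 0.00555 m.

7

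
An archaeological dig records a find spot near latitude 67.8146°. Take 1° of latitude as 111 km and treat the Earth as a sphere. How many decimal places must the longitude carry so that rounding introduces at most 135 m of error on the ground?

3 decimal places

At 67.8146° one degree of longitude covers 111000 × cos 67.8146° ≈ 111000 × 0.3776 ≈ 41914.1 m.
With N decimal places the half-ulp bound is 0.5·10⁻ᴺ°, or 0.5·10⁻ᴺ × 41914.1 m on the ground.
Setting 20957.1 × 10⁻ᴺ ≤ 135 gives 10ᴺ ≥ 155.2, i.e. N ≥ 2.19.
N = 2 would give 210 m (too coarse); N = 3 gives 21 m ≤ 135 m.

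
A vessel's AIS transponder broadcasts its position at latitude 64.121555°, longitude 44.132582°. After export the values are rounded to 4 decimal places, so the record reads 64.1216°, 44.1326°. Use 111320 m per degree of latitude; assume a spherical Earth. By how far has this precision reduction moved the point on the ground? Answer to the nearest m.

The latitude changed by -0.000045° and the longitude by -0.000018°.
North–south shift: -0.000045 × 111320 = -5.0094 m.
E–W at 64.1216°: -0.000018° × 111320 × cos 64.1216° = -0.000018 × 111320 × 0.4365 ≈ -0.874566 m.
Combined displacement = (5.0094² + 0.874566²)^½ ≈ 5.08517 m.

5 m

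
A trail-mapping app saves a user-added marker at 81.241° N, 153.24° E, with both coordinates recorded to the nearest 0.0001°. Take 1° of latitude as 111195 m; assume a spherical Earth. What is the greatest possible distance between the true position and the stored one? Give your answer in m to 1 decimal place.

Rounding to 4 decimal places leaves each coordinate within ±5e-05° of the true value.
N–S: 5e-05° × 111195 m/° = 5.55975 m.
Longitude error → 5e-05 × 111195 × cos 81.241° = 5e-05 × 111195 × 0.1523 ≈ 0.846631 m.
Worst case both components are at the extreme and orthogonal: √(5.55975² + 0.846631²) ≈ 5.62384 m.

5.6 m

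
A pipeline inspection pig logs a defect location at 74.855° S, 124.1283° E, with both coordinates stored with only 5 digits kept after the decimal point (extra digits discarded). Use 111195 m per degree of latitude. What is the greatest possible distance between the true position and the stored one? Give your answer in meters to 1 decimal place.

Truncating at 5 decimal places can drop up to a full unit in the last place, so each coordinate may be off by as much as 1e-05°.
North–south component: 1e-05° × 111195 = 1.11195 m.
East–west component at 74.855°: 1e-05° × 111195 × cos 74.855° ≈ 1e-05 × 29051.1 ≈ 0.290511 m.
Combining orthogonally: (1.11195² + 0.290511²)^½ ≈ 1.14927 m.

1.1 meters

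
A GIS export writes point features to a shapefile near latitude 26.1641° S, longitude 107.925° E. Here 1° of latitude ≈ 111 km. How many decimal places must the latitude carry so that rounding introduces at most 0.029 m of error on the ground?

One degree of latitude covers 111000 m.
With N decimal places the half-ulp bound is 0.5·10⁻ᴺ°, or 0.5·10⁻ᴺ × 111000 m on the ground.
Setting 55500 × 10⁻ᴺ ≤ 0.029 gives 10ᴺ ≥ 1.914e+06, i.e. N ≥ 6.28.
At 6 places the error can reach 0.0555 m, but 7 places keeps it to 0.00555 m.

7 decimal places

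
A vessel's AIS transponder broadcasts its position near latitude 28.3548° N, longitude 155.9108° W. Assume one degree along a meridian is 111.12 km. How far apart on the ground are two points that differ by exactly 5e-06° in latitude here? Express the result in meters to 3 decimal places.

5e-06° × 111120 m/° = 0.5556 m.

0.556 meters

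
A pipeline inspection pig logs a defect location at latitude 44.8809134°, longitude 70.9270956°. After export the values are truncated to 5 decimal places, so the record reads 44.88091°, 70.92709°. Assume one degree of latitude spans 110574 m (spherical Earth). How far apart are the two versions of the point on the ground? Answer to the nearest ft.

2 ft

Δlat = 44.8809134 − 44.88091 = +0.0000034°; Δlon = 70.9270956 − 70.92709 = +0.0000056°.
North–south shift: 0.0000034 × 110574 = 0.375952 m.
East–west at this latitude: 0.0000056° × 110574 × cos 44.8809° ≈ 0.0000056 × 78350 = 0.43876 m.
Distance: √(0.375952² + 0.43876²) ≈ 0.577797 m.
Converting: 0.577797 m × 3.2808 ft/m ≈ 1.8957 ft.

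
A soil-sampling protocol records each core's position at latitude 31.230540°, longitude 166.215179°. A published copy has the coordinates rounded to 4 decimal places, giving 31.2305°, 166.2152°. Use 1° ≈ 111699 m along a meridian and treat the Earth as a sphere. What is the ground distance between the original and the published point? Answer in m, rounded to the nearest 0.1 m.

Δlat = 31.230540 − 31.2305 = +0.000040°; Δlon = 166.215179 − 166.2152 = -0.000021°.
North–south shift: 0.000040 × 111699 = 4.46796 m.
E–W at 31.2305°: -0.000021° × 111699 × cos 31.2305° = -0.000021 × 111699 × 0.8551 ≈ -2.00576 m.
Combined displacement = (4.46796² + 2.00576²)^½ ≈ 4.89753 m.

4.9 m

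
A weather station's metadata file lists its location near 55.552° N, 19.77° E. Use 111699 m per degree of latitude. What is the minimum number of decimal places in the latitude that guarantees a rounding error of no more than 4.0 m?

One degree of latitude covers 111699 m.
With N decimal places the half-ulp bound is 0.5·10⁻ᴺ°, or 0.5·10⁻ᴺ × 111699 m on the ground.
Setting 55849.5 × 10⁻ᴺ ≤ 4.0 gives 10ᴺ ≥ 1.396e+04, i.e. N ≥ 4.14.
So 5 decimal places suffice (0.558 m); 4 would allow up to 5.58 m.

5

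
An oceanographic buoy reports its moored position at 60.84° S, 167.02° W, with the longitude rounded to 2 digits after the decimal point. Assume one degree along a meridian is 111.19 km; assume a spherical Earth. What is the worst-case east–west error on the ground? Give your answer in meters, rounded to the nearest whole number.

271 meters

Rounding to 2 decimal places leaves the longitude within ±0.005° of the true value.
Parallels shrink by cos φ, so at 60.84° a degree of longitude is 111190 × 0.4873 ≈ 54177.3 m.
So at most 0.005° × 54177.3 ≈ 270.887 m east–west.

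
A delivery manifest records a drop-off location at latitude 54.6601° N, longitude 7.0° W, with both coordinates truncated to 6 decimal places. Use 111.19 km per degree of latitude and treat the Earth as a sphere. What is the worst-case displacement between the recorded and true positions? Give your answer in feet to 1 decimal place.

Truncating at 6 decimal places can drop up to a full unit in the last place, so each coordinate may be off by as much as 1e-06°.
N–S: 1e-06° × 111190 m/° = 0.11119 m.
East–west component at 54.6601°: 1e-06° × 111190 × cos 54.6601° ≈ 1e-06 × 64315.2 ≈ 0.0643152 m.
The two errors are perpendicular, so the maximum displacement is √(0.11119² + 0.0643152²) ≈ 0.128451 m.
Converting: 0.128451 m × 3.2808 ft/m ≈ 0.42143 ft.

0.4 feet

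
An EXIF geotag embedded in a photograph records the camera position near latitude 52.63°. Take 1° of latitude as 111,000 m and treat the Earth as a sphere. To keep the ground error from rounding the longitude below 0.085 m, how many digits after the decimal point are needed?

At 52.63° one degree of longitude covers 111000 × cos 52.63° ≈ 111000 × 0.6070 ≈ 67372.5 m.
With N decimal places the half-ulp bound is 0.5·10⁻ᴺ°, or 0.5·10⁻ᴺ × 67372.5 m on the ground.
Setting 33686.3 × 10⁻ᴺ ≤ 0.085 gives 10ᴺ ≥ 3.963e+05, i.e. N ≥ 5.60.
At 5 places the error can reach 0.337 m, but 6 places keeps it to 0.0337 m.

6 decimal places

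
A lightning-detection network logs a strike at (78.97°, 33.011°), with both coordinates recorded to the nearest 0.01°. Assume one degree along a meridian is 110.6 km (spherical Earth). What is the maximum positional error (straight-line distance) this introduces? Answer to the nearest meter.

563 meters

Rounding to 2 decimal places leaves each coordinate within ±0.005° of the true value.
Latitude error → 0.005 × 110600 = 553 m along the meridian.
East–west component at 78.97°: 0.005° × 110600 × cos 78.97° ≈ 0.005 × 21160.3 ≈ 105.802 m.
The two errors are perpendicular, so the maximum displacement is √(553² + 105.802²) ≈ 563.03 m.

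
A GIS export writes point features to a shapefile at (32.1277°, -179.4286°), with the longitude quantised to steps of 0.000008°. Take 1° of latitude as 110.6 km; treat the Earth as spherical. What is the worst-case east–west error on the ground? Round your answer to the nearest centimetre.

37 centimetres

With a 0.000008° grid the true value lies within half a step, ±0.000008°/2 = ±4e-06°, of the stored one.
At latitude 32.1277° a degree of longitude spans 110600 m × cos 32.1277° = 110600 × 0.8469 ≈ 93663.3 m.
East–west error: 4e-06° × 93663.3 m/° ≈ 0.374653 m.
That is 0.374653 m = 37.465 cm.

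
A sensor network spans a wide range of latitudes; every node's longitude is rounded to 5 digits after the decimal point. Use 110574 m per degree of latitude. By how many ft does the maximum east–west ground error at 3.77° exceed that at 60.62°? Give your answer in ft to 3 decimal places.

0.920 ft

Rounding to 5 decimal places leaves the longitude within ±5e-06° of the true value.
At 3.77°: 5e-06° × 110574 × cos 3.77° = 5e-06 × 110574 × 0.9978 ≈ 0.55167 m.
At 60.62°: 5e-06° × 110574 × cos 60.62° = 5e-06 × 110574 × 0.4906 ≈ 0.27124 m.
Difference: 0.55167 − 0.27124 = 0.28044 m.
In feet: 0.280436 m ÷ 0.3048 ≈ 0.92006 ft.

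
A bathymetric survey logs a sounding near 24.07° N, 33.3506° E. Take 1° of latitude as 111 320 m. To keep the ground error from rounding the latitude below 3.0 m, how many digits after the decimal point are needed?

5 decimal places

One degree of latitude covers 111320 m.
Rounding to N decimal places gives at most 0.5 × 10⁻ᴺ degrees of error, i.e. 0.5 × 10⁻ᴺ × 111320 m.
Need 0.5 × 111320 × 10⁻ᴺ ≤ 3.0 → 10⁻ᴺ ≤ 5.390e-05, so N ≥ 4.27.
So 5 decimal places suffice (0.557 m); 4 would allow up to 5.57 m.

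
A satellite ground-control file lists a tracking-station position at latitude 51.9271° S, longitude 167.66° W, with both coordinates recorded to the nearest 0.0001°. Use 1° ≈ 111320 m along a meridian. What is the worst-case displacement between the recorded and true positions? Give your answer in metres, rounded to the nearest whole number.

7 metres

Rounding to 4 decimal places leaves each coordinate within ±5e-05° of the true value.
North–south component: 5e-05° × 111320 = 5.566 m.
Longitude error → 5e-05 × 111320 × cos 51.9271° = 5e-05 × 111320 × 0.6167 ≈ 3.43235 m.
Worst case both components are at the extreme and orthogonal: √(5.566² + 3.43235²) ≈ 6.53922 m.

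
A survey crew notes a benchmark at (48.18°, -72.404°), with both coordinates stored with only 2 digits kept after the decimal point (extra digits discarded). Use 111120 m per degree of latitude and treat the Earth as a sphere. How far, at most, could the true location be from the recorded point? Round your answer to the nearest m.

Truncating at 2 decimal places can drop up to a full unit in the last place, so each coordinate may be off by as much as 0.01°.
N–S: 0.01° × 111120 m/° = 1111.2 m.
E–W at 48.18°: 0.01° × 111120 × cos 48.18° = 0.01 × 111120 × 0.6668 ≈ 740.94 m.
Worst case both components are at the extreme and orthogonal: √(1111.2² + 740.94²) ≈ 1335.57 m.

1336 m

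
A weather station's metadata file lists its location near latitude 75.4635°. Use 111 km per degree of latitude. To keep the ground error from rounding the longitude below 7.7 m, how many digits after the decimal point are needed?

At 75.4635° one degree of longitude covers 111000 × cos 75.4635° ≈ 111000 × 0.2510 ≈ 27860.6 m.
N decimal places → at most half a unit in the last place, 0.5 × 10⁻ᴺ° = 27860.6/2 × 10⁻ᴺ m.
Need 0.5 × 27860.6 × 10⁻ᴺ ≤ 7.7 → 10⁻ᴺ ≤ 5.528e-04, so N ≥ 3.26.
N = 3 would give 13.9 m (too coarse); N = 4 gives 1.39 m ≤ 7.7 m.

4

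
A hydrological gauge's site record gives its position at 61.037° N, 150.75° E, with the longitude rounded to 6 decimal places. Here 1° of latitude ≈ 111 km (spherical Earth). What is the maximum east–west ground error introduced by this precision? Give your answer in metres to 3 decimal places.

Rounding to 6 decimal places leaves the longitude within ±5e-07° of the true value.
Parallels shrink by cos φ, so at 61.037° a degree of longitude is 111000 × 0.4842 ≈ 53751.2 m.
East–west error: 5e-07° × 53751.2 m/° ≈ 0.0268756 m.

0.027 metres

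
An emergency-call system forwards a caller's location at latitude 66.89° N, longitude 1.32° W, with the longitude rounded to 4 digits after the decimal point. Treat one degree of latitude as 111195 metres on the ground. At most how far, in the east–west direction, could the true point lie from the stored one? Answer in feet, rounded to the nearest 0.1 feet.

7.2 feet

Rounding to 4 decimal places leaves the longitude within ±5e-05° of the true value.
At latitude 66.89° a degree of longitude spans 111195 m × cos 66.89° = 111195 × 0.3925 ≈ 43643.8 m.
East–west error: 5e-05° × 43643.8 m/° ≈ 2.18219 m.
Converting: 2.18219 m × 3.2808 ft/m ≈ 7.1594 ft.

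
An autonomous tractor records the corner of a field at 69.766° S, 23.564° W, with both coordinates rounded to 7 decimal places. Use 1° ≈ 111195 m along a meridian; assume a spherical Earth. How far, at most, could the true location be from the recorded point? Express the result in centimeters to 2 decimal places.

Rounding to 7 decimal places leaves each coordinate within ±5e-08° of the true value.
Latitude error → 5e-08 × 111195 = 0.00555975 m along the meridian.
E–W at 69.766°: 5e-08° × 111195 × cos 69.766° = 5e-08 × 111195 × 0.3459 ≈ 0.00192287 m.
Worst case both components are at the extreme and orthogonal: √(0.00555975² + 0.00192287²) ≈ 0.00588288 m.
That is 0.00588288 m = 0.58829 cm.

0.59 centimeters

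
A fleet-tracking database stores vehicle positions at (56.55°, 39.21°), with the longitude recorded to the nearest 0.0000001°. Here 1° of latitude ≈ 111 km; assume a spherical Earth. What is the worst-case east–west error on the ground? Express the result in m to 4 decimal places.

0.0031 m

Rounding to 7 decimal places leaves the longitude within ±5e-08° of the true value.
One degree of longitude at 56.55° is 111000 × cos 56.55° ≈ 111000 × 0.5512 = 61184.2 m.
Maximum E–W displacement: 5e-08 × 61184.2 = 0.00305921 m.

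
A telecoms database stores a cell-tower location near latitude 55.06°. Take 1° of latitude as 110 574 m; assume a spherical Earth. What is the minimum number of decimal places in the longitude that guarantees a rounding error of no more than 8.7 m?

4

At 55.06° one degree of longitude covers 110574 × cos 55.06° ≈ 110574 × 0.5727 ≈ 63327.8 m.
With N decimal places the half-ulp bound is 0.5·10⁻ᴺ°, or 0.5·10⁻ᴺ × 63327.8 m on the ground.
Setting 31663.9 × 10⁻ᴺ ≤ 8.7 gives 10ᴺ ≥ 3640, i.e. N ≥ 3.56.
N = 3 would give 31.7 m (too coarse); N = 4 gives 3.17 m ≤ 8.7 m.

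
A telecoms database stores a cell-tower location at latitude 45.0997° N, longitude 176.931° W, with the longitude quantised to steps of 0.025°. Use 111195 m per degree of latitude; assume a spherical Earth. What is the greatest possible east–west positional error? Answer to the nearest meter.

With a 0.025° grid the true value lies within half a step, ±0.025°/2 = ±0.0125°, of the stored one.
At latitude 45.0997° a degree of longitude spans 111195 m × cos 45.0997° = 111195 × 0.7059 ≈ 78489.8 m.
So at most 0.0125° × 78489.8 ≈ 981.123 m east–west.

981 meters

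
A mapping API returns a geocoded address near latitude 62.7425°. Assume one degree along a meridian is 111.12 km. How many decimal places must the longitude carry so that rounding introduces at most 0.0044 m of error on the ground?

7 decimal places

At 62.7425° one degree of longitude covers 111120 × cos 62.7425° ≈ 111120 × 0.4580 ≈ 50891.9 m.
Rounding to N decimal places gives at most 0.5 × 10⁻ᴺ degrees of error, i.e. 0.5 × 10⁻ᴺ × 50891.9 m.
Need 0.5 × 50891.9 × 10⁻ᴺ ≤ 0.0044 → 10⁻ᴺ ≤ 1.729e-07, so N ≥ 6.76.
N = 6 would give 0.0254 m (too coarse); N = 7 gives 0.00254 m ≤ 0.0044 m.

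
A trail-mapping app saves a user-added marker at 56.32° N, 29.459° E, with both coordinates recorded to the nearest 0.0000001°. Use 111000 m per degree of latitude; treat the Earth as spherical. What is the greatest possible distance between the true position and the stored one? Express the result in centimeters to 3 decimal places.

Rounding to 7 decimal places leaves each coordinate within ±5e-08° of the true value.
Latitude error → 5e-08 × 111000 = 0.00555 m along the meridian.
East–west component at 56.32°: 5e-08° × 111000 × cos 56.32° ≈ 5e-08 × 61555.5 ≈ 0.00307777 m.
The two errors are perpendicular, so the maximum displacement is √(0.00555² + 0.00307777²) ≈ 0.00634627 m.
That is 0.00634627 m = 0.63463 cm.

0.635 centimeters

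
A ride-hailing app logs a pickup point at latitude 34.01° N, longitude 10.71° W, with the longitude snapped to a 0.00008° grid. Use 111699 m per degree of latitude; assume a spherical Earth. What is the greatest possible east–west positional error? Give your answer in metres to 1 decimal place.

With a 0.00008° grid the true value lies within half a step, ±0.00008°/2 = ±4e-05°, of the stored one.
One degree of longitude at 34.01° is 111699 × cos 34.01° ≈ 111699 × 0.8289 = 92591.8 m.
Maximum E–W displacement: 4e-05 × 92591.8 = 3.70367 m.

3.7 metres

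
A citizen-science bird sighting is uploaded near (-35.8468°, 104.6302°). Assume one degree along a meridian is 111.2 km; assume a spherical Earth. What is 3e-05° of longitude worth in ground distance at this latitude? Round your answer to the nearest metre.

3 metres

One degree of longitude here spans 111200 × cos 35.8468° = 111200 × 0.8106 ≈ 90137.1 m; 3e-05° of that is 2.70411 m.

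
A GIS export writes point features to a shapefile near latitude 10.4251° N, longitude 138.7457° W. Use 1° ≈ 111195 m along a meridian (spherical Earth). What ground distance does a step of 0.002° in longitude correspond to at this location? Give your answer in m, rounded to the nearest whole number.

At 10.4251° a degree of longitude is 111195 × cos 10.4251° ≈ 109359 m, so 0.002° corresponds to 218.719 m.

219 m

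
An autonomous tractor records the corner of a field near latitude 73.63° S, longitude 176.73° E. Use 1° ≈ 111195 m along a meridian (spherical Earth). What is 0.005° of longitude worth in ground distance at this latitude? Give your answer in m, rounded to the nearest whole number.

One degree of longitude here spans 111195 × cos 73.63° = 111195 × 0.2818 ≈ 31339.1 m; 0.005° of that is 156.696 m.

157 m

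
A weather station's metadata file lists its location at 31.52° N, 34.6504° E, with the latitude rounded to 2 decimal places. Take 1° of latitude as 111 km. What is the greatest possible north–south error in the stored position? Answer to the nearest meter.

Rounding to 2 decimal places leaves the latitude within ±0.005° of the true value.
North–south distance: 0.005° × 111000 m/° = 555 m.

555 meters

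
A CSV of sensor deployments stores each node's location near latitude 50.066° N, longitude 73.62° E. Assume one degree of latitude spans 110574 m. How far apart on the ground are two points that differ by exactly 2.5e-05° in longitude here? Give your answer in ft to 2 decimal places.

At 50.066° a degree of longitude is 110574 × cos 50.066° ≈ 70978 m, so 2.5e-05° corresponds to 1.77445 m.
Converting: 1.77445 m × 3.2808 ft/m ≈ 5.8217 ft.

5.82 ft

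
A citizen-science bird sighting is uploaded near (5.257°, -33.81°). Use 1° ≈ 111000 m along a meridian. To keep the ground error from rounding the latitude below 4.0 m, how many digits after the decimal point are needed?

One degree of latitude covers 111000 m.
Rounding to N decimal places gives at most 0.5 × 10⁻ᴺ degrees of error, i.e. 0.5 × 10⁻ᴺ × 111000 m.
Setting 55500 × 10⁻ᴺ ≤ 4.0 gives 10ᴺ ≥ 1.388e+04, i.e. N ≥ 4.14.
At 4 places the error can reach 5.55 m, but 5 places keeps it to 0.555 m.

5 decimal places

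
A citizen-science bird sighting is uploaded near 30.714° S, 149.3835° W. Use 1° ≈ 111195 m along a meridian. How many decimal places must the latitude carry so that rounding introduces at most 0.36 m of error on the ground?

6

One degree of latitude covers 111195 m.
N decimal places → at most half a unit in the last place, 0.5 × 10⁻ᴺ° = 111195/2 × 10⁻ᴺ m.
Setting 55597.5 × 10⁻ᴺ ≤ 0.36 gives 10ᴺ ≥ 1.544e+05, i.e. N ≥ 5.19.
So 6 decimal places suffice (0.0556 m); 5 would allow up to 0.556 m.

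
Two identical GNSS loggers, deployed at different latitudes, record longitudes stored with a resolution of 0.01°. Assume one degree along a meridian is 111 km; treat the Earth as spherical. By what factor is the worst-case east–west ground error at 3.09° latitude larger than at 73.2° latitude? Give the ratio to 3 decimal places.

3.455

With a 0.01° grid the true value lies within half a step, ±0.01°/2 = ±0.005°, of the stored one.
At 3.09°: 0.005° × 111000 × cos 3.09° = 0.005 × 111000 × 0.9985 ≈ 554.19 m.
Error at 73.2° = 0.005° × 111000 × cos 73.2° ≈ 555 × 0.2890 = 160.41 m.
The ratio reduces to cos 3.09° / cos 73.2° = 0.9985/0.2890 ≈ 3.4548.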